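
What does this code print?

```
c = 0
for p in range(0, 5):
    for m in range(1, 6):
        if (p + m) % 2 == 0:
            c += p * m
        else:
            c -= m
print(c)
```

p=0,m=1: odd sum, c = 0-1 = -1
p=0,m=2: even sum, c = (-1)+0 = -1
p=0,m=3: odd sum, c = (-1)-3 = -4
p=0,m=4: even sum, c = (-4)+0 = -4
p=0,m=5: odd sum, c = (-4)-5 = -9
p=1,m=1: even sum, c = (-9)+1 = -8
p=1,m=2: odd sum, c = (-8)-2 = -10
p=1,m=3: even sum, c = (-10)+3 = -7
p=1,m=4: odd sum, c = (-7)-4 = -11
p=1,m=5: even sum, c = (-11)+5 = -6
p=2,m=1: odd sum, c = (-6)-1 = -7
p=2,m=2: even sum, c = (-7)+4 = -3
p=2,m=3: odd sum, c = (-3)-3 = -6
p=2,m=4: even sum, c = (-6)+8 = 2
p=2,m=5: odd sum, c = 2-5 = -3
p=3,m=1: even sum, c = (-3)+3 = 0
p=3,m=2: odd sum, c = 0-2 = -2
p=3,m=3: even sum, c = (-2)+9 = 7
p=3,m=4: odd sum, c = 7-4 = 3
p=3,m=5: even sum, c = 3+15 = 18
p=4,m=1: odd sum, c = 18-1 = 17
p=4,m=2: even sum, c = 17+8 = 25
p=4,m=3: odd sum, c = 25-3 = 22
p=4,m=4: even sum, c = 22+16 = 38
p=4,m=5: odd sum, c = 38-5 = 33

33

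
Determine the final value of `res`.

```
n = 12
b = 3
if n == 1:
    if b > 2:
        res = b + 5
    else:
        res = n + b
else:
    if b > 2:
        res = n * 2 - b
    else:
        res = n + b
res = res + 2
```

23

n=12, b=3
n == 1 is False; b > 2 is True
→ res = n * 2 - b = 21
res = 21+2 = 23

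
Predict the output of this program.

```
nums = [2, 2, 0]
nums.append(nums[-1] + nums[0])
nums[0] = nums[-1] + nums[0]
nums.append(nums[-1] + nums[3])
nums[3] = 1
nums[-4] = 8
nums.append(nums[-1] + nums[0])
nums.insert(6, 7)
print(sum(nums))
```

32

append nums[-1]+nums[0] = 0+2 = 2 → [2, 2, 0, 2]
nums[0] = nums[-1]+nums[0] = 2+2 = 4 → [4, 2, 0, 2]
append nums[-1]+nums[3] = 2+2 = 4 → [4, 2, 0, 2, 4]
nums[3] = 1 → [4, 2, 0, 1, 4]
nums[-4] = 8 → [4, 8, 0, 1, 4]
append nums[-1]+nums[0] = 4+4 = 8 → [4, 8, 0, 1, 4, 8]
insert 7 at 6 → [4, 8, 0, 1, 4, 8, 7]
sum = 32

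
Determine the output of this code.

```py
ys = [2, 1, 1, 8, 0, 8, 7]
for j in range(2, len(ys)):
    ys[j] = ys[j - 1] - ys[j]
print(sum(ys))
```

-52

j=2: ys[2] = 1-1 = 0 → [2, 1, 0, 8, 0, 8, 7]
j=3: ys[3] = 0-8 = -8 → [2, 1, 0, -8, 0, 8, 7]
j=4: ys[4] = (-8)-0 = -8 → [2, 1, 0, -8, -8, 8, 7]
j=5: ys[5] = (-8)-8 = -16 → [2, 1, 0, -8, -8, -16, 7]
j=6: ys[6] = (-16)-7 = -23 → [2, 1, 0, -8, -8, -16, -23]
sum = -52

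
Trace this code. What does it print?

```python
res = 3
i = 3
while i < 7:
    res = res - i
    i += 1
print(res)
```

i=3: res = 3-3 = 0
i=4: res = 0-4 = -4
i=5: res = (-4)-5 = -9
i=6: res = (-9)-6 = -15

-15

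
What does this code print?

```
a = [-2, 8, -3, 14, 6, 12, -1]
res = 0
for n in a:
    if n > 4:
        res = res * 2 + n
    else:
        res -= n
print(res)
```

201

n=-2: not >4, res = 0-(-2) = 2
n=8: >4, res = 2*2+8 = 12
n=-3: not >4, res = 12-(-3) = 15
n=14: >4, res = 15*2+14 = 44
n=6: >4, res = 44*2+6 = 94
n=12: >4, res = 94*2+12 = 200
n=-1: not >4, res = 200-(-1) = 201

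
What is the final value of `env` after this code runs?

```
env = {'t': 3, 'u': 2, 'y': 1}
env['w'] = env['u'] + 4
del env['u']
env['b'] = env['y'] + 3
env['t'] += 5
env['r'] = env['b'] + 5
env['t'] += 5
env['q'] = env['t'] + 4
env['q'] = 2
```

{'t': 13, 'y': 1, 'w': 6, 'b': 4, 'r': 9, 'q': 2}

env['w'] = env['u']+4 = 6 → {'t': 3, 'u': 2, 'y': 1, 'w': 6}
del 'u' → {'t': 3, 'y': 1, 'w': 6}
env['b'] = env['y']+3 = 4 → {'t': 3, 'y': 1, 'w': 6, 'b': 4}
env['t'] = 3+5 = 8 → {'t': 8, 'y': 1, 'w': 6, 'b': 4}
env['r'] = env['b']+5 = 9 → {'t': 8, 'y': 1, 'w': 6, 'b': 4, 'r': 9}
env['t'] = 8+5 = 13 → {'t': 13, 'y': 1, 'w': 6, 'b': 4, 'r': 9}
env['q'] = env['t']+4 = 17 → {'t': 13, 'y': 1, 'w': 6, 'b': 4, 'r': 9, 'q': 17}
env['q'] = 2 → {'t': 13, 'y': 1, 'w': 6, 'b': 4, 'r': 9, 'q': 2}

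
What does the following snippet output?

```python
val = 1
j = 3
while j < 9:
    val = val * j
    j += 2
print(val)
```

j=3: val = 1*3 = 3
j=5: val = 3*5 = 15
j=7: val = 15*7 = 105

105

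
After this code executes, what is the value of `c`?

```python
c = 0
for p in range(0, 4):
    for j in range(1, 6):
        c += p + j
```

90

p=0,j=1: c = 0+1 = 1
p=0,j=2: c = 1+2 = 3
p=0,j=3: c = 3+3 = 6
p=0,j=4: c = 6+4 = 10
p=0,j=5: c = 10+5 = 15
p=1,j=1: c = 15+2 = 17
p=1,j=2: c = 17+3 = 20
p=1,j=3: c = 20+4 = 24
p=1,j=4: c = 24+5 = 29
p=1,j=5: c = 29+6 = 35
p=2,j=1: c = 35+3 = 38
p=2,j=2: c = 38+4 = 42
p=2,j=3: c = 42+5 = 47
p=2,j=4: c = 47+6 = 53
p=2,j=5: c = 53+7 = 60
p=3,j=1: c = 60+4 = 64
p=3,j=2: c = 64+5 = 69
p=3,j=3: c = 69+6 = 75
p=3,j=4: c = 75+7 = 82
p=3,j=5: c = 82+8 = 90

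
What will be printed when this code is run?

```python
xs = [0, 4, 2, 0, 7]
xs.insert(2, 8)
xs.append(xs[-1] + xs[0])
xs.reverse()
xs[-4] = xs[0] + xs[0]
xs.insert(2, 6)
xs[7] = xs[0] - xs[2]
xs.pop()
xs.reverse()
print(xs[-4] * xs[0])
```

0

insert 8 at 2 → [0, 4, 8, 2, 0, 7]
append xs[-1]+xs[0] = 7+0 = 7 → [0, 4, 8, 2, 0, 7, 7]
reverse → [7, 7, 0, 2, 8, 4, 0]
xs[-4] = xs[0]+xs[0] = 7+7 = 14 → [7, 7, 0, 14, 8, 4, 0]
insert 6 at 2 → [7, 7, 6, 0, 14, 8, 4, 0]
xs[7] = xs[0]-xs[2] = 7-6 = 1 → [7, 7, 6, 0, 14, 8, 4, 1]
pop() removes 1 → [7, 7, 6, 0, 14, 8, 4]
reverse → [4, 8, 14, 0, 6, 7, 7]
xs[-4]*xs[0] = 0*4 = 0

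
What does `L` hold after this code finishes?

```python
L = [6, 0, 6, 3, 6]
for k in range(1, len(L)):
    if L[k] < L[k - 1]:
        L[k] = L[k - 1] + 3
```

k=1: 0<6, L[1] = 6+3 = 9 → [6, 9, 6, 3, 6]
k=2: 6<9, L[2] = 9+3 = 12 → [6, 9, 12, 3, 6]
k=3: 3<12, L[3] = 12+3 = 15 → [6, 9, 12, 15, 6]
k=4: 6<15, L[4] = 15+3 = 18 → [6, 9, 12, 15, 18]

[6, 9, 12, 15, 18]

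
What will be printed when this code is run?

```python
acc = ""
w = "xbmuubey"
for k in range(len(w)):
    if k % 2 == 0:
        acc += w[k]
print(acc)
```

k=0: add 'x' → 'x'
k=1: skip
k=2: add 'm' → 'xm'
k=3: skip
k=4: add 'u' → 'xmu'
k=5: skip
k=6: add 'e' → 'xmue'
k=7: skip

xmue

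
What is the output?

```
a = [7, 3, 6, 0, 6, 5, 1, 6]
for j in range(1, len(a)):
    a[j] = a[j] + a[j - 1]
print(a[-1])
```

j=1: a[1] = 3+7 = 10 → [7, 10, 6, 0, 6, 5, 1, 6]
j=2: a[2] = 6+10 = 16 → [7, 10, 16, 0, 6, 5, 1, 6]
j=3: a[3] = 0+16 = 16 → [7, 10, 16, 16, 6, 5, 1, 6]
j=4: a[4] = 6+16 = 22 → [7, 10, 16, 16, 22, 5, 1, 6]
j=5: a[5] = 5+22 = 27 → [7, 10, 16, 16, 22, 27, 1, 6]
j=6: a[6] = 1+27 = 28 → [7, 10, 16, 16, 22, 27, 28, 6]
j=7: a[7] = 6+28 = 34 → [7, 10, 16, 16, 22, 27, 28, 34]

34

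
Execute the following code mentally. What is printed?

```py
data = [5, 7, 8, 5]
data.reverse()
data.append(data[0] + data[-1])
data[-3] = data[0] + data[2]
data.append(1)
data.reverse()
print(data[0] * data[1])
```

10

reverse → [5, 8, 7, 5]
append data[0]+data[-1] = 5+5 = 10 → [5, 8, 7, 5, 10]
data[-3] = data[0]+data[2] = 5+7 = 12 → [5, 8, 12, 5, 10]
append 1 → [5, 8, 12, 5, 10, 1]
reverse → [1, 10, 5, 12, 8, 5]
data[0]*data[1] = 1*10 = 10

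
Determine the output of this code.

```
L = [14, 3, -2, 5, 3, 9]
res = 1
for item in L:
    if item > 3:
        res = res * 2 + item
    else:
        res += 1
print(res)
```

item=14: >3, res = 1*2+14 = 16
item=3: not >3, res = 16+1 = 17
item=-2: not >3, res = 17+1 = 18
item=5: >3, res = 18*2+5 = 41
item=3: not >3, res = 41+1 = 42
item=9: >3, res = 42*2+9 = 93

93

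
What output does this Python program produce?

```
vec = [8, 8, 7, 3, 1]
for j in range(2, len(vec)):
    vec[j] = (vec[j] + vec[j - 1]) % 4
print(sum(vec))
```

24

j=2: vec[2] = (7+8)%4 = 3 → [8, 8, 3, 3, 1]
j=3: vec[3] = (3+3)%4 = 2 → [8, 8, 3, 2, 1]
j=4: vec[4] = (1+2)%4 = 3 → [8, 8, 3, 2, 3]
sum = 24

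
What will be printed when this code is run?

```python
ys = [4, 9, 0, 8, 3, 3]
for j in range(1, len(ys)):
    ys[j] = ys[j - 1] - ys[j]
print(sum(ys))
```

-54

j=1: ys[1] = 4-9 = -5 → [4, -5, 0, 8, 3, 3]
j=2: ys[2] = (-5)-0 = -5 → [4, -5, -5, 8, 3, 3]
j=3: ys[3] = (-5)-8 = -13 → [4, -5, -5, -13, 3, 3]
j=4: ys[4] = (-13)-3 = -16 → [4, -5, -5, -13, -16, 3]
j=5: ys[5] = (-16)-3 = -19 → [4, -5, -5, -13, -16, -19]
sum = -54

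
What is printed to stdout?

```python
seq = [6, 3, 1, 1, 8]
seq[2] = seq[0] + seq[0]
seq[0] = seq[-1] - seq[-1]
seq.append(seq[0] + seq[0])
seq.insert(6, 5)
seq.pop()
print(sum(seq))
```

24

seq[2] = seq[0]+seq[0] = 6+6 = 12 → [6, 3, 12, 1, 8]
seq[0] = seq[-1]-seq[-1] = 8-8 = 0 → [0, 3, 12, 1, 8]
append seq[0]+seq[0] = 0+0 = 0 → [0, 3, 12, 1, 8, 0]
insert 5 at 6 → [0, 3, 12, 1, 8, 0, 5]
pop() removes 5 → [0, 3, 12, 1, 8, 0]
sum = 24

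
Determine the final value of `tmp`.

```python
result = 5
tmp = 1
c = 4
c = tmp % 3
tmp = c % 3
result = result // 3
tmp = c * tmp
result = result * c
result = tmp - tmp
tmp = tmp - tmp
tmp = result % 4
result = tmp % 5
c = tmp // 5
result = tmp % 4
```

c = 1%3 = 1
tmp = 1%3 = 1
result = 5//3 = 1
tmp = 1*1 = 1
result = 1*1 = 1
result = 1-1 = 0
tmp = 1-1 = 0
tmp = 0%4 = 0
result = 0%5 = 0
c = 0//5 = 0
result = 0%4 = 0

0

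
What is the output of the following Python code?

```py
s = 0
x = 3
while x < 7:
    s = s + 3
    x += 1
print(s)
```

x=3: s = 0+3 = 3
x=4: s = 3+3 = 6
x=5: s = 6+3 = 9
x=6: s = 9+3 = 12

12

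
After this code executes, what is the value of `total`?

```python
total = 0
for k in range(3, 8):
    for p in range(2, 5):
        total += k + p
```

120

k=3,p=2: total = 0+5 = 5
k=3,p=3: total = 5+6 = 11
k=3,p=4: total = 11+7 = 18
k=4,p=2: total = 18+6 = 24
k=4,p=3: total = 24+7 = 31
k=4,p=4: total = 31+8 = 39
k=5,p=2: total = 39+7 = 46
k=5,p=3: total = 46+8 = 54
k=5,p=4: total = 54+9 = 63
k=6,p=2: total = 63+8 = 71
k=6,p=3: total = 71+9 = 80
k=6,p=4: total = 80+10 = 90
k=7,p=2: total = 90+9 = 99
k=7,p=3: total = 99+10 = 109
k=7,p=4: total = 109+11 = 120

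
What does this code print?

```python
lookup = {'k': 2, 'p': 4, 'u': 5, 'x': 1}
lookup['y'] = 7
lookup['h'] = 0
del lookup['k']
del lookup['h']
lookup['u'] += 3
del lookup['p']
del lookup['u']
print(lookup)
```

lookup['y'] = 7 → {'k': 2, 'p': 4, 'u': 5, 'x': 1, 'y': 7}
lookup['h'] = 0 → {'k': 2, 'p': 4, 'u': 5, 'x': 1, 'y': 7, 'h': 0}
del 'k' → {'p': 4, 'u': 5, 'x': 1, 'y': 7, 'h': 0}
del 'h' → {'p': 4, 'u': 5, 'x': 1, 'y': 7}
lookup['u'] = 5+3 = 8 → {'p': 4, 'u': 8, 'x': 1, 'y': 7}
del 'p' → {'u': 8, 'x': 1, 'y': 7}
del 'u' → {'x': 1, 'y': 7}

{'x': 1, 'y': 7}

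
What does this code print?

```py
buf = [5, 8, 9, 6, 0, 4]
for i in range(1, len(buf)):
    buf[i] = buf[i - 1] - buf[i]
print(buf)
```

[5, -3, -12, -18, -18, -22]

i=1: buf[1] = 5-8 = -3 → [5, -3, 9, 6, 0, 4]
i=2: buf[2] = (-3)-9 = -12 → [5, -3, -12, 6, 0, 4]
i=3: buf[3] = (-12)-6 = -18 → [5, -3, -12, -18, 0, 4]
i=4: buf[4] = (-18)-0 = -18 → [5, -3, -12, -18, -18, 4]
i=5: buf[5] = (-18)-4 = -22 → [5, -3, -12, -18, -18, -22]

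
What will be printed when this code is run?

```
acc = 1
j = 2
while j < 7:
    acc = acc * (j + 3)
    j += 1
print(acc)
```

j=2: acc = 1*5 = 5
j=3: acc = 5*6 = 30
j=4: acc = 30*7 = 210
j=5: acc = 210*8 = 1680
j=6: acc = 1680*9 = 15120

15120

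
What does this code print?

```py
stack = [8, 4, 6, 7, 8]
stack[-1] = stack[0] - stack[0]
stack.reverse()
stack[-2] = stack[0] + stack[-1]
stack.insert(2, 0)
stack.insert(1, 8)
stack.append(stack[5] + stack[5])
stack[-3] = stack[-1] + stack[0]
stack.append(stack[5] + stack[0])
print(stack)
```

[0, 8, 7, 0, 6, 16, 8, 16, 16]

stack[-1] = stack[0]-stack[0] = 8-8 = 0 → [8, 4, 6, 7, 0]
reverse → [0, 7, 6, 4, 8]
stack[-2] = stack[0]+stack[-1] = 0+8 = 8 → [0, 7, 6, 8, 8]
insert 0 at 2 → [0, 7, 0, 6, 8, 8]
insert 8 at 1 → [0, 8, 7, 0, 6, 8, 8]
append stack[5]+stack[5] = 8+8 = 16 → [0, 8, 7, 0, 6, 8, 8, 16]
stack[-3] = stack[-1]+stack[0] = 16+0 = 16 → [0, 8, 7, 0, 6, 16, 8, 16]
append stack[5]+stack[0] = 16+0 = 16 → [0, 8, 7, 0, 6, 16, 8, 16, 16]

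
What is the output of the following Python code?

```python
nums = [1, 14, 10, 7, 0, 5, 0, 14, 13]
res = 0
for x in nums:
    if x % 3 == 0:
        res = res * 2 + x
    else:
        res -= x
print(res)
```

-165

x=1: not %3==0, res = 0-1 = -1
x=14: not %3==0, res = (-1)-14 = -15
x=10: not %3==0, res = (-15)-10 = -25
x=7: not %3==0, res = (-25)-7 = -32
x=0: %3==0, res = (-32)*2+0 = -64
x=5: not %3==0, res = (-64)-5 = -69
x=0: %3==0, res = (-69)*2+0 = -138
x=14: not %3==0, res = (-138)-14 = -152
x=13: not %3==0, res = (-152)-13 = -165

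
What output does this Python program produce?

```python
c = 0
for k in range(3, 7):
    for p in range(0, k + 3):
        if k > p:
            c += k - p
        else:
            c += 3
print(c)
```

88

k=3,p=0: 3>0, c = 0+3 = 3
k=3,p=1: 3>1, c = 3+2 = 5
k=3,p=2: 3>2, c = 5+1 = 6
k=3,p=3: not 3>3, c = 6+3 = 9
k=3,p=4: not 3>4, c = 9+3 = 12
k=3,p=5: not 3>5, c = 12+3 = 15
k=4,p=0: 4>0, c = 15+4 = 19
k=4,p=1: 4>1, c = 19+3 = 22
k=4,p=2: 4>2, c = 22+2 = 24
k=4,p=3: 4>3, c = 24+1 = 25
k=4,p=4: not 4>4, c = 25+3 = 28
k=4,p=5: not 4>5, c = 28+3 = 31
k=4,p=6: not 4>6, c = 31+3 = 34
k=5,p=0: 5>0, c = 34+5 = 39
k=5,p=1: 5>1, c = 39+4 = 43
k=5,p=2: 5>2, c = 43+3 = 46
k=5,p=3: 5>3, c = 46+2 = 48
k=5,p=4: 5>4, c = 48+1 = 49
k=5,p=5: not 5>5, c = 49+3 = 52
k=5,p=6: not 5>6, c = 52+3 = 55
k=5,p=7: not 5>7, c = 55+3 = 58
k=6,p=0: 6>0, c = 58+6 = 64
k=6,p=1: 6>1, c = 64+5 = 69
k=6,p=2: 6>2, c = 69+4 = 73
k=6,p=3: 6>3, c = 73+3 = 76
k=6,p=4: 6>4, c = 76+2 = 78
k=6,p=5: 6>5, c = 78+1 = 79
k=6,p=6: not 6>6, c = 79+3 = 82
k=6,p=7: not 6>7, c = 82+3 = 85
k=6,p=8: not 6>8, c = 85+3 = 88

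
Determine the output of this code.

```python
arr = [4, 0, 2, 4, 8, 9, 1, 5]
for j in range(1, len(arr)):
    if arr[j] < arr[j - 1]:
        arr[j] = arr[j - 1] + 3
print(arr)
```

j=1: 0<4, arr[1] = 4+3 = 7 → [4, 7, 2, 4, 8, 9, 1, 5]
j=2: 2<7, arr[2] = 7+3 = 10 → [4, 7, 10, 4, 8, 9, 1, 5]
j=3: 4<10, arr[3] = 10+3 = 13 → [4, 7, 10, 13, 8, 9, 1, 5]
j=4: 8<13, arr[4] = 13+3 = 16 → [4, 7, 10, 13, 16, 9, 1, 5]
j=5: 9<16, arr[5] = 16+3 = 19 → [4, 7, 10, 13, 16, 19, 1, 5]
j=6: 1<19, arr[6] = 19+3 = 22 → [4, 7, 10, 13, 16, 19, 22, 5]
j=7: 5<22, arr[7] = 22+3 = 25 → [4, 7, 10, 13, 16, 19, 22, 25]

[4, 7, 10, 13, 16, 19, 22, 25]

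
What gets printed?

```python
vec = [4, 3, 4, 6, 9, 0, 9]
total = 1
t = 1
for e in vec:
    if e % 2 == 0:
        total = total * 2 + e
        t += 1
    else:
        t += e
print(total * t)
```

e=4: even, total = 1*2+4 = 6; t=2
e=3: not even; t=5
e=4: even, total = 6*2+4 = 16; t=6
e=6: even, total = 16*2+6 = 38; t=7
e=9: not even; t=16
e=0: even, total = 38*2+0 = 76; t=17
e=9: not even; t=26
total*t = 76*26 = 1976

1976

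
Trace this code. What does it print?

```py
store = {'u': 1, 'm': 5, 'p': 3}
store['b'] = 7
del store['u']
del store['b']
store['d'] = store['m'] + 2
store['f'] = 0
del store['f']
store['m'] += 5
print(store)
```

store['b'] = 7 → {'u': 1, 'm': 5, 'p': 3, 'b': 7}
del 'u' → {'m': 5, 'p': 3, 'b': 7}
del 'b' → {'m': 5, 'p': 3}
store['d'] = store['m']+2 = 7 → {'m': 5, 'p': 3, 'd': 7}
store['f'] = 0 → {'m': 5, 'p': 3, 'd': 7, 'f': 0}
del 'f' → {'m': 5, 'p': 3, 'd': 7}
store['m'] = 5+5 = 10 → {'m': 10, 'p': 3, 'd': 7}

{'m': 10, 'p': 3, 'd': 7}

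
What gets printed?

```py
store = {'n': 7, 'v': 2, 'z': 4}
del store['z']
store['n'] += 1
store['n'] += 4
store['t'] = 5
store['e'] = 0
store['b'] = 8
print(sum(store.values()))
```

27

del 'z' → {'n': 7, 'v': 2}
store['n'] = 7+1 = 8 → {'n': 8, 'v': 2}
store['n'] = 8+4 = 12 → {'n': 12, 'v': 2}
store['t'] = 5 → {'n': 12, 'v': 2, 't': 5}
store['e'] = 0 → {'n': 12, 'v': 2, 't': 5, 'e': 0}
store['b'] = 8 → {'n': 12, 'v': 2, 't': 5, 'e': 0, 'b': 8}
sum of values = 27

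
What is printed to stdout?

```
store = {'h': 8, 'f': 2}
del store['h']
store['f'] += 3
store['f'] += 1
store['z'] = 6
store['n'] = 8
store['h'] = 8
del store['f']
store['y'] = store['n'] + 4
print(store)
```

del 'h' → {'f': 2}
store['f'] = 2+3 = 5 → {'f': 5}
store['f'] = 5+1 = 6 → {'f': 6}
store['z'] = 6 → {'f': 6, 'z': 6}
store['n'] = 8 → {'f': 6, 'z': 6, 'n': 8}
store['h'] = 8 → {'f': 6, 'z': 6, 'n': 8, 'h': 8}
del 'f' → {'z': 6, 'n': 8, 'h': 8}
store['y'] = store['n']+4 = 12 → {'z': 6, 'n': 8, 'h': 8, 'y': 12}

{'z': 6, 'n': 8, 'h': 8, 'y': 12}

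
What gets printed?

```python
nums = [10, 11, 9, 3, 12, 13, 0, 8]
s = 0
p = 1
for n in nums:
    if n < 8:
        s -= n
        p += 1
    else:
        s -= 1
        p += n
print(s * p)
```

n=10: not <8, s = 0-1 = -1; p=11
n=11: not <8, s = (-1)-1 = -2; p=22
n=9: not <8, s = (-2)-1 = -3; p=31
n=3: <8, s = (-3)-3 = -6; p=32
n=12: not <8, s = (-6)-1 = -7; p=44
n=13: not <8, s = (-7)-1 = -8; p=57
n=0: <8, s = (-8)-0 = -8; p=58
n=8: not <8, s = (-8)-1 = -9; p=66
s*p = (-9)*66 = -594

-594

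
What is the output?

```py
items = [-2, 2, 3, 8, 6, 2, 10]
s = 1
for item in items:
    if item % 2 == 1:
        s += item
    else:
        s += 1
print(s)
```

10

item=-2: not odd, s = 1+1 = 2
item=2: not odd, s = 2+1 = 3
item=3: odd, s = 3+3 = 6
item=8: not odd, s = 6+1 = 7
item=6: not odd, s = 7+1 = 8
item=2: not odd, s = 8+1 = 9
item=10: not odd, s = 9+1 = 10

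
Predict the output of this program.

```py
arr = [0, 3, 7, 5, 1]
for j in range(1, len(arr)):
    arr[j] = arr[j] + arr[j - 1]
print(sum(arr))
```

j=1: arr[1] = 3+0 = 3 → [0, 3, 7, 5, 1]
j=2: arr[2] = 7+3 = 10 → [0, 3, 10, 5, 1]
j=3: arr[3] = 5+10 = 15 → [0, 3, 10, 15, 1]
j=4: arr[4] = 1+15 = 16 → [0, 3, 10, 15, 16]
sum = 44

44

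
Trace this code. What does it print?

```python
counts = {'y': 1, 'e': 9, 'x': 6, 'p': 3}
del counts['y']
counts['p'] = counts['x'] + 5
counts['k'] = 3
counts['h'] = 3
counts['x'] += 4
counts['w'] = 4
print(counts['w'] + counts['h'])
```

del 'y' → {'e': 9, 'x': 6, 'p': 3}
counts['p'] = counts['x']+5 = 11 → {'e': 9, 'x': 6, 'p': 11}
counts['k'] = 3 → {'e': 9, 'x': 6, 'p': 11, 'k': 3}
counts['h'] = 3 → {'e': 9, 'x': 6, 'p': 11, 'k': 3, 'h': 3}
counts['x'] = 6+4 = 10 → {'e': 9, 'x': 10, 'p': 11, 'k': 3, 'h': 3}
counts['w'] = 4 → {'e': 9, 'x': 10, 'p': 11, 'k': 3, 'h': 3, 'w': 4}
counts['w']+counts['h'] = 4+3 = 7

7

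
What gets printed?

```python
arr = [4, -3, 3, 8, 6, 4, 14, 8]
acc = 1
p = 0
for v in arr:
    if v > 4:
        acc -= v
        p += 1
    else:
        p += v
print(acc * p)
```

-420

v=4: not >4; p=4
v=-3: not >4; p=1
v=3: not >4; p=4
v=8: >4, acc = 1-8 = -7; p=5
v=6: >4, acc = (-7)-6 = -13; p=6
v=4: not >4; p=10
v=14: >4, acc = (-13)-14 = -27; p=11
v=8: >4, acc = (-27)-8 = -35; p=12
acc*p = (-35)*12 = -420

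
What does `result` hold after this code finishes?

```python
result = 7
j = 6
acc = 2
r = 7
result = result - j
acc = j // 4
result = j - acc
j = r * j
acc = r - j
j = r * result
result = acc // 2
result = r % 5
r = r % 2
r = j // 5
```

result = 7-6 = 1
acc = 6//4 = 1
result = 6-1 = 5
j = 7*6 = 42
acc = 7-42 = -35
j = 7*5 = 35
result = (-35)//2 = -18
result = 7%5 = 2
r = 7%2 = 1
r = 35//5 = 7

2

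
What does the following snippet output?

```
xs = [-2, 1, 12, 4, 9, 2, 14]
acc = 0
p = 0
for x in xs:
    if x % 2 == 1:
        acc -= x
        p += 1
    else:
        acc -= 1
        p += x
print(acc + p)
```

x=-2: not odd, acc = 0-1 = -1; p=-2
x=1: odd, acc = (-1)-1 = -2; p=-1
x=12: not odd, acc = (-2)-1 = -3; p=11
x=4: not odd, acc = (-3)-1 = -4; p=15
x=9: odd, acc = (-4)-9 = -13; p=16
x=2: not odd, acc = (-13)-1 = -14; p=18
x=14: not odd, acc = (-14)-1 = -15; p=32
acc+p = (-15)+32 = 17

17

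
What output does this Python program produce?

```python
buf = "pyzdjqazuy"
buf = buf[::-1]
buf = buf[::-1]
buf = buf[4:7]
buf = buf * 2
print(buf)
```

reverse → 'yuzaqjdzyp'
reverse → 'pyzdjqazuy'
slice [4:7] → 'jqa'
repeat ×2 → 'jqajqa'

jqajqa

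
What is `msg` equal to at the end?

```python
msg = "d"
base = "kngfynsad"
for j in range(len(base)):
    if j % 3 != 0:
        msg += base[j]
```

'dngynad'

j=0: skip
j=1: add 'n' → 'dn'
j=2: add 'g' → 'dng'
j=3: skip
j=4: add 'y' → 'dngy'
j=5: add 'n' → 'dngyn'
j=6: skip
j=7: add 'a' → 'dngyna'
j=8: add 'd' → 'dngynad'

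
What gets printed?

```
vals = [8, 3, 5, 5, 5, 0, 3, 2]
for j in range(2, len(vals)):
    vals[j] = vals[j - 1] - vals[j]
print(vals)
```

[8, 3, -2, -7, -12, -12, -15, -17]

j=2: vals[2] = 3-5 = -2 → [8, 3, -2, 5, 5, 0, 3, 2]
j=3: vals[3] = (-2)-5 = -7 → [8, 3, -2, -7, 5, 0, 3, 2]
j=4: vals[4] = (-7)-5 = -12 → [8, 3, -2, -7, -12, 0, 3, 2]
j=5: vals[5] = (-12)-0 = -12 → [8, 3, -2, -7, -12, -12, 3, 2]
j=6: vals[6] = (-12)-3 = -15 → [8, 3, -2, -7, -12, -12, -15, 2]
j=7: vals[7] = (-15)-2 = -17 → [8, 3, -2, -7, -12, -12, -15, -17]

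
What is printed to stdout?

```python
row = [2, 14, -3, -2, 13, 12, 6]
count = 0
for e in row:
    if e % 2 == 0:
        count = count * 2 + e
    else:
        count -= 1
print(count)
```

154

e=2: even, count = 0*2+2 = 2
e=14: even, count = 2*2+14 = 18
e=-3: not even, count = 18-1 = 17
e=-2: even, count = 17*2+(-2) = 32
e=13: not even, count = 32-1 = 31
e=12: even, count = 31*2+12 = 74
e=6: even, count = 74*2+6 = 154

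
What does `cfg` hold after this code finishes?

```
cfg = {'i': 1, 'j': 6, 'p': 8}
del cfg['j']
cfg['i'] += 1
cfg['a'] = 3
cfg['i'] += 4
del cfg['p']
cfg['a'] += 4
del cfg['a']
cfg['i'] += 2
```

{'i': 8}

del 'j' → {'i': 1, 'p': 8}
cfg['i'] = 1+1 = 2 → {'i': 2, 'p': 8}
cfg['a'] = 3 → {'i': 2, 'p': 8, 'a': 3}
cfg['i'] = 2+4 = 6 → {'i': 6, 'p': 8, 'a': 3}
del 'p' → {'i': 6, 'a': 3}
cfg['a'] = 3+4 = 7 → {'i': 6, 'a': 7}
del 'a' → {'i': 6}
cfg['i'] = 6+2 = 8 → {'i': 8}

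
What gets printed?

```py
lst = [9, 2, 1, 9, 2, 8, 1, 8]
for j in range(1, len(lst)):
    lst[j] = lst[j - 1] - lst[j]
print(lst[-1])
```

j=1: lst[1] = 9-2 = 7 → [9, 7, 1, 9, 2, 8, 1, 8]
j=2: lst[2] = 7-1 = 6 → [9, 7, 6, 9, 2, 8, 1, 8]
j=3: lst[3] = 6-9 = -3 → [9, 7, 6, -3, 2, 8, 1, 8]
j=4: lst[4] = (-3)-2 = -5 → [9, 7, 6, -3, -5, 8, 1, 8]
j=5: lst[5] = (-5)-8 = -13 → [9, 7, 6, -3, -5, -13, 1, 8]
j=6: lst[6] = (-13)-1 = -14 → [9, 7, 6, -3, -5, -13, -14, 8]
j=7: lst[7] = (-14)-8 = -22 → [9, 7, 6, -3, -5, -13, -14, -22]

-22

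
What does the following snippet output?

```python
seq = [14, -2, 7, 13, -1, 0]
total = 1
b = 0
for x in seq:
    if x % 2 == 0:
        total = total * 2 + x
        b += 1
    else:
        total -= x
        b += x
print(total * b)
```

484

x=14: even, total = 1*2+14 = 16; b=1
x=-2: even, total = 16*2+(-2) = 30; b=2
x=7: not even, total = 30-7 = 23; b=9
x=13: not even, total = 23-13 = 10; b=22
x=-1: not even, total = 10-(-1) = 11; b=21
x=0: even, total = 11*2+0 = 22; b=22
total*b = 22*22 = 484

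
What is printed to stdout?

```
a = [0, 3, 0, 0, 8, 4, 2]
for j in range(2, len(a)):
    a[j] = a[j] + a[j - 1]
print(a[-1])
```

j=2: a[2] = 0+3 = 3 → [0, 3, 3, 0, 8, 4, 2]
j=3: a[3] = 0+3 = 3 → [0, 3, 3, 3, 8, 4, 2]
j=4: a[4] = 8+3 = 11 → [0, 3, 3, 3, 11, 4, 2]
j=5: a[5] = 4+11 = 15 → [0, 3, 3, 3, 11, 15, 2]
j=6: a[6] = 2+15 = 17 → [0, 3, 3, 3, 11, 15, 17]

17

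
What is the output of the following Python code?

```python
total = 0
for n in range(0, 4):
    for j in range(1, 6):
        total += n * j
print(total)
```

n=0,j=1: total = 0+0 = 0
n=0,j=2: total = 0+0 = 0
n=0,j=3: total = 0+0 = 0
n=0,j=4: total = 0+0 = 0
n=0,j=5: total = 0+0 = 0
n=1,j=1: total = 0+1 = 1
n=1,j=2: total = 1+2 = 3
n=1,j=3: total = 3+3 = 6
n=1,j=4: total = 6+4 = 10
n=1,j=5: total = 10+5 = 15
n=2,j=1: total = 15+2 = 17
n=2,j=2: total = 17+4 = 21
n=2,j=3: total = 21+6 = 27
n=2,j=4: total = 27+8 = 35
n=2,j=5: total = 35+10 = 45
n=3,j=1: total = 45+3 = 48
n=3,j=2: total = 48+6 = 54
n=3,j=3: total = 54+9 = 63
n=3,j=4: total = 63+12 = 75
n=3,j=5: total = 75+15 = 90

90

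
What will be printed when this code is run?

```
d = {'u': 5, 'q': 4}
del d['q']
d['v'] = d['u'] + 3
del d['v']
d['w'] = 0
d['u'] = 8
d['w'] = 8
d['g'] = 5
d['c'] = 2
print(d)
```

{'u': 8, 'w': 8, 'g': 5, 'c': 2}

del 'q' → {'u': 5}
d['v'] = d['u']+3 = 8 → {'u': 5, 'v': 8}
del 'v' → {'u': 5}
d['w'] = 0 → {'u': 5, 'w': 0}
d['u'] = 8 → {'u': 8, 'w': 0}
d['w'] = 8 → {'u': 8, 'w': 8}
d['g'] = 5 → {'u': 8, 'w': 8, 'g': 5}
d['c'] = 2 → {'u': 8, 'w': 8, 'g': 5, 'c': 2}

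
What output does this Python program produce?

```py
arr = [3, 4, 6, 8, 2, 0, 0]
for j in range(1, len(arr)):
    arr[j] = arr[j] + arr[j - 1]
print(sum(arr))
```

113

j=1: arr[1] = 4+3 = 7 → [3, 7, 6, 8, 2, 0, 0]
j=2: arr[2] = 6+7 = 13 → [3, 7, 13, 8, 2, 0, 0]
j=3: arr[3] = 8+13 = 21 → [3, 7, 13, 21, 2, 0, 0]
j=4: arr[4] = 2+21 = 23 → [3, 7, 13, 21, 23, 0, 0]
j=5: arr[5] = 0+23 = 23 → [3, 7, 13, 21, 23, 23, 0]
j=6: arr[6] = 0+23 = 23 → [3, 7, 13, 21, 23, 23, 23]
sum = 113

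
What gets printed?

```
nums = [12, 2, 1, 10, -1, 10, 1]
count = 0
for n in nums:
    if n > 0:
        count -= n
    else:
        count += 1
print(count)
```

-35

n=12: >0, count = 0-12 = -12
n=2: >0, count = (-12)-2 = -14
n=1: >0, count = (-14)-1 = -15
n=10: >0, count = (-15)-10 = -25
n=-1: not >0, count = (-25)+1 = -24
n=10: >0, count = (-24)-10 = -34
n=1: >0, count = (-34)-1 = -35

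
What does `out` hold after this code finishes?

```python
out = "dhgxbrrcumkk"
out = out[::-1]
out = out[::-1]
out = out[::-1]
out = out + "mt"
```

'kkmucrrbxghdmt'

reverse → 'kkmucrrbxghd'
reverse → 'dhgxbrrcumkk'
reverse → 'kkmucrrbxghd'
+ 'mt' → 'kkmucrrbxghdmt'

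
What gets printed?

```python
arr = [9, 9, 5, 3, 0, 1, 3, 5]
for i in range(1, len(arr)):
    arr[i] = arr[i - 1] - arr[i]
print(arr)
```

[9, 0, -5, -8, -8, -9, -12, -17]

i=1: arr[1] = 9-9 = 0 → [9, 0, 5, 3, 0, 1, 3, 5]
i=2: arr[2] = 0-5 = -5 → [9, 0, -5, 3, 0, 1, 3, 5]
i=3: arr[3] = (-5)-3 = -8 → [9, 0, -5, -8, 0, 1, 3, 5]
i=4: arr[4] = (-8)-0 = -8 → [9, 0, -5, -8, -8, 1, 3, 5]
i=5: arr[5] = (-8)-1 = -9 → [9, 0, -5, -8, -8, -9, 3, 5]
i=6: arr[6] = (-9)-3 = -12 → [9, 0, -5, -8, -8, -9, -12, 5]
i=7: arr[7] = (-12)-5 = -17 → [9, 0, -5, -8, -8, -9, -12, -17]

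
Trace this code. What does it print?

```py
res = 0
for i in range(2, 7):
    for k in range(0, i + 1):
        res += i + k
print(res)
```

i=2,k=0: res = 0+2 = 2
i=2,k=1: res = 2+3 = 5
i=2,k=2: res = 5+4 = 9
i=3,k=0: res = 9+3 = 12
i=3,k=1: res = 12+4 = 16
i=3,k=2: res = 16+5 = 21
i=3,k=3: res = 21+6 = 27
i=4,k=0: res = 27+4 = 31
i=4,k=1: res = 31+5 = 36
i=4,k=2: res = 36+6 = 42
i=4,k=3: res = 42+7 = 49
i=4,k=4: res = 49+8 = 57
i=5,k=0: res = 57+5 = 62
i=5,k=1: res = 62+6 = 68
i=5,k=2: res = 68+7 = 75
i=5,k=3: res = 75+8 = 83
i=5,k=4: res = 83+9 = 92
i=5,k=5: res = 92+10 = 102
i=6,k=0: res = 102+6 = 108
i=6,k=1: res = 108+7 = 115
i=6,k=2: res = 115+8 = 123
i=6,k=3: res = 123+9 = 132
i=6,k=4: res = 132+10 = 142
i=6,k=5: res = 142+11 = 153
i=6,k=6: res = 153+12 = 165

165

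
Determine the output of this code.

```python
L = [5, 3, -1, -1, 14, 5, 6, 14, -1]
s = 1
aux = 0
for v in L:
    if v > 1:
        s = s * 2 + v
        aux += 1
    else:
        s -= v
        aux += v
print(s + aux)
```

v=5: >1, s = 1*2+5 = 7; aux=1
v=3: >1, s = 7*2+3 = 17; aux=2
v=-1: not >1, s = 17-(-1) = 18; aux=1
v=-1: not >1, s = 18-(-1) = 19; aux=0
v=14: >1, s = 19*2+14 = 52; aux=1
v=5: >1, s = 52*2+5 = 109; aux=2
v=6: >1, s = 109*2+6 = 224; aux=3
v=14: >1, s = 224*2+14 = 462; aux=4
v=-1: not >1, s = 462-(-1) = 463; aux=3
s+aux = 463+3 = 466

466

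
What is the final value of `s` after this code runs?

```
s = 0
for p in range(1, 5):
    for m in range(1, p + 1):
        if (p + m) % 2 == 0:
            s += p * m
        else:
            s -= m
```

34

p=1,m=1: even sum, s = 0+1 = 1
p=2,m=1: odd sum, s = 1-1 = 0
p=2,m=2: even sum, s = 0+4 = 4
p=3,m=1: even sum, s = 4+3 = 7
p=3,m=2: odd sum, s = 7-2 = 5
p=3,m=3: even sum, s = 5+9 = 14
p=4,m=1: odd sum, s = 14-1 = 13
p=4,m=2: even sum, s = 13+8 = 21
p=4,m=3: odd sum, s = 21-3 = 18
p=4,m=4: even sum, s = 18+16 = 34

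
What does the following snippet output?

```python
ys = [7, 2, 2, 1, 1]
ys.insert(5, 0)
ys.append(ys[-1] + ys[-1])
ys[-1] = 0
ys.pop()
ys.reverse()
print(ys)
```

insert 0 at 5 → [7, 2, 2, 1, 1, 0]
append ys[-1]+ys[-1] = 0+0 = 0 → [7, 2, 2, 1, 1, 0, 0]
ys[-1] = 0 → [7, 2, 2, 1, 1, 0, 0]
pop() removes 0 → [7, 2, 2, 1, 1, 0]
reverse → [0, 1, 1, 2, 2, 7]

[0, 1, 1, 2, 2, 7]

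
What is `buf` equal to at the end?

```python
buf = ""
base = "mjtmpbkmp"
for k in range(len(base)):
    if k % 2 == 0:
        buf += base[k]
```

'mtpkp'

k=0: add 'm' → 'm'
k=1: skip
k=2: add 't' → 'mt'
k=3: skip
k=4: add 'p' → 'mtp'
k=5: skip
k=6: add 'k' → 'mtpk'
k=7: skip
k=8: add 'p' → 'mtpkp'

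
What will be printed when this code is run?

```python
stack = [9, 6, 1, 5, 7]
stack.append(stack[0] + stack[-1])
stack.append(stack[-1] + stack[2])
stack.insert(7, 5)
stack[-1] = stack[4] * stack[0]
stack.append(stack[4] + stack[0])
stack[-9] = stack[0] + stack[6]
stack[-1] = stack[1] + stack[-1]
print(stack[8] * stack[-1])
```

484

append stack[0]+stack[-1] = 9+7 = 16 → [9, 6, 1, 5, 7, 16]
append stack[-1]+stack[2] = 16+1 = 17 → [9, 6, 1, 5, 7, 16, 17]
insert 5 at 7 → [9, 6, 1, 5, 7, 16, 17, 5]
stack[-1] = stack[4]*stack[0] = 7*9 = 63 → [9, 6, 1, 5, 7, 16, 17, 63]
append stack[4]+stack[0] = 7+9 = 16 → [9, 6, 1, 5, 7, 16, 17, 63, 16]
stack[-9] = stack[0]+stack[6] = 9+17 = 26 → [26, 6, 1, 5, 7, 16, 17, 63, 16]
stack[-1] = stack[1]+stack[-1] = 6+16 = 22 → [26, 6, 1, 5, 7, 16, 17, 63, 22]
stack[8]*stack[-1] = 22*22 = 484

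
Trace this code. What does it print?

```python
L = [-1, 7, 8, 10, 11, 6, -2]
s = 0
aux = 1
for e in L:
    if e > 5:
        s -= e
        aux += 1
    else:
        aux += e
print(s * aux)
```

-126

e=-1: not >5; aux=0
e=7: >5, s = 0-7 = -7; aux=1
e=8: >5, s = (-7)-8 = -15; aux=2
e=10: >5, s = (-15)-10 = -25; aux=3
e=11: >5, s = (-25)-11 = -36; aux=4
e=6: >5, s = (-36)-6 = -42; aux=5
e=-2: not >5; aux=3
s*aux = (-42)*3 = -126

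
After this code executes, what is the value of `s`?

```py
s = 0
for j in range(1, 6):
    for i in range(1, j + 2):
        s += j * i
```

j=1,i=1: s = 0+1 = 1
j=1,i=2: s = 1+2 = 3
j=2,i=1: s = 3+2 = 5
j=2,i=2: s = 5+4 = 9
j=2,i=3: s = 9+6 = 15
j=3,i=1: s = 15+3 = 18
j=3,i=2: s = 18+6 = 24
j=3,i=3: s = 24+9 = 33
j=3,i=4: s = 33+12 = 45
j=4,i=1: s = 45+4 = 49
j=4,i=2: s = 49+8 = 57
j=4,i=3: s = 57+12 = 69
j=4,i=4: s = 69+16 = 85
j=4,i=5: s = 85+20 = 105
j=5,i=1: s = 105+5 = 110
j=5,i=2: s = 110+10 = 120
j=5,i=3: s = 120+15 = 135
j=5,i=4: s = 135+20 = 155
j=5,i=5: s = 155+25 = 180
j=5,i=6: s = 180+30 = 210

210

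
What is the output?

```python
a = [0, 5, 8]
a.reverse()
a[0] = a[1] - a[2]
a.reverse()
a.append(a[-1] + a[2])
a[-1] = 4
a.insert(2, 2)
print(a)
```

[0, 5, 2, 5, 4]

reverse → [8, 5, 0]
a[0] = a[1]-a[2] = 5-0 = 5 → [5, 5, 0]
reverse → [0, 5, 5]
append a[-1]+a[2] = 5+5 = 10 → [0, 5, 5, 10]
a[-1] = 4 → [0, 5, 5, 4]
insert 2 at 2 → [0, 5, 2, 5, 4]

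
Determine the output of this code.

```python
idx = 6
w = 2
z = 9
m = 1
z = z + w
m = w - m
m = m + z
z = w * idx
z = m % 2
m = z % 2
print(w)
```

z = 9+2 = 11
m = 2-1 = 1
m = 1+11 = 12
z = 2*6 = 12
z = 12%2 = 0
m = 0%2 = 0

2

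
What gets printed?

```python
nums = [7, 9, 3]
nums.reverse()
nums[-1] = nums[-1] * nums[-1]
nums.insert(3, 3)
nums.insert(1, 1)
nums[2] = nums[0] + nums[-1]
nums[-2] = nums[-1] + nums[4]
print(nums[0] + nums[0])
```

reverse → [3, 9, 7]
nums[-1] = nums[-1]*nums[-1] = 7*7 = 49 → [3, 9, 49]
insert 3 at 3 → [3, 9, 49, 3]
insert 1 at 1 → [3, 1, 9, 49, 3]
nums[2] = nums[0]+nums[-1] = 3+3 = 6 → [3, 1, 6, 49, 3]
nums[-2] = nums[-1]+nums[4] = 3+3 = 6 → [3, 1, 6, 6, 3]
nums[0]+nums[0] = 3+3 = 6

6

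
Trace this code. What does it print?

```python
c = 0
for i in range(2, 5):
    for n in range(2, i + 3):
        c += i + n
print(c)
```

i=2,n=2: c = 0+4 = 4
i=2,n=3: c = 4+5 = 9
i=2,n=4: c = 9+6 = 15
i=3,n=2: c = 15+5 = 20
i=3,n=3: c = 20+6 = 26
i=3,n=4: c = 26+7 = 33
i=3,n=5: c = 33+8 = 41
i=4,n=2: c = 41+6 = 47
i=4,n=3: c = 47+7 = 54
i=4,n=4: c = 54+8 = 62
i=4,n=5: c = 62+9 = 71
i=4,n=6: c = 71+10 = 81

81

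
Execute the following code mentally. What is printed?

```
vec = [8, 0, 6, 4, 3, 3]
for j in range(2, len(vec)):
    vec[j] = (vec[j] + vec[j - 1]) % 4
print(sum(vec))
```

j=2: vec[2] = (6+0)%4 = 2 → [8, 0, 2, 4, 3, 3]
j=3: vec[3] = (4+2)%4 = 2 → [8, 0, 2, 2, 3, 3]
j=4: vec[4] = (3+2)%4 = 1 → [8, 0, 2, 2, 1, 3]
j=5: vec[5] = (3+1)%4 = 0 → [8, 0, 2, 2, 1, 0]
sum = 13

13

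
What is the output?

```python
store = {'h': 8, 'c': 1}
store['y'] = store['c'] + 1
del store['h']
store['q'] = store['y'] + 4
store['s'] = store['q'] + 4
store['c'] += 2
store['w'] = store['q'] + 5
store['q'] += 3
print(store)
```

store['y'] = store['c']+1 = 2 → {'h': 8, 'c': 1, 'y': 2}
del 'h' → {'c': 1, 'y': 2}
store['q'] = store['y']+4 = 6 → {'c': 1, 'y': 2, 'q': 6}
store['s'] = store['q']+4 = 10 → {'c': 1, 'y': 2, 'q': 6, 's': 10}
store['c'] = 1+2 = 3 → {'c': 3, 'y': 2, 'q': 6, 's': 10}
store['w'] = store['q']+5 = 11 → {'c': 3, 'y': 2, 'q': 6, 's': 10, 'w': 11}
store['q'] = 6+3 = 9 → {'c': 3, 'y': 2, 'q': 9, 's': 10, 'w': 11}

{'c': 3, 'y': 2, 'q': 9, 's': 10, 'w': 11}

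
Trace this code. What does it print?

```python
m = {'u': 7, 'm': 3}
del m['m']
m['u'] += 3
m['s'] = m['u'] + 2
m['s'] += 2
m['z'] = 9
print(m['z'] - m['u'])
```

-1

del 'm' → {'u': 7}
m['u'] = 7+3 = 10 → {'u': 10}
m['s'] = m['u']+2 = 12 → {'u': 10, 's': 12}
m['s'] = 12+2 = 14 → {'u': 10, 's': 14}
m['z'] = 9 → {'u': 10, 's': 14, 'z': 9}
m['z']-m['u'] = 9-10 = -1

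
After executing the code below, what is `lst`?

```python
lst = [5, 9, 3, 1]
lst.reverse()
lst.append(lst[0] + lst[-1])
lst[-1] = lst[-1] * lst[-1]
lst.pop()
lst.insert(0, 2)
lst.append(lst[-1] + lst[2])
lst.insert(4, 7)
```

[2, 1, 3, 9, 7, 5, 8]

reverse → [1, 3, 9, 5]
append lst[0]+lst[-1] = 1+5 = 6 → [1, 3, 9, 5, 6]
lst[-1] = lst[-1]*lst[-1] = 6*6 = 36 → [1, 3, 9, 5, 36]
pop() removes 36 → [1, 3, 9, 5]
insert 2 at 0 → [2, 1, 3, 9, 5]
append lst[-1]+lst[2] = 5+3 = 8 → [2, 1, 3, 9, 5, 8]
insert 7 at 4 → [2, 1, 3, 9, 7, 5, 8]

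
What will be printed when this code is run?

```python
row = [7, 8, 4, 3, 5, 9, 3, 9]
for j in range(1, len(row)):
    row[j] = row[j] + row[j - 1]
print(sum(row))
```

213

j=1: row[1] = 8+7 = 15 → [7, 15, 4, 3, 5, 9, 3, 9]
j=2: row[2] = 4+15 = 19 → [7, 15, 19, 3, 5, 9, 3, 9]
j=3: row[3] = 3+19 = 22 → [7, 15, 19, 22, 5, 9, 3, 9]
j=4: row[4] = 5+22 = 27 → [7, 15, 19, 22, 27, 9, 3, 9]
j=5: row[5] = 9+27 = 36 → [7, 15, 19, 22, 27, 36, 3, 9]
j=6: row[6] = 3+36 = 39 → [7, 15, 19, 22, 27, 36, 39, 9]
j=7: row[7] = 9+39 = 48 → [7, 15, 19, 22, 27, 36, 39, 48]
sum = 213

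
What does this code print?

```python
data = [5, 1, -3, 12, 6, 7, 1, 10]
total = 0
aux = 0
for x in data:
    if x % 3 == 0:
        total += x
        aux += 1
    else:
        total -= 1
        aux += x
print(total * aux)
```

270

x=5: not %3==0, total = 0-1 = -1; aux=5
x=1: not %3==0, total = (-1)-1 = -2; aux=6
x=-3: %3==0, total = (-2)+(-3) = -5; aux=7
x=12: %3==0, total = (-5)+12 = 7; aux=8
x=6: %3==0, total = 7+6 = 13; aux=9
x=7: not %3==0, total = 13-1 = 12; aux=16
x=1: not %3==0, total = 12-1 = 11; aux=17
x=10: not %3==0, total = 11-1 = 10; aux=27
total*aux = 10*27 = 270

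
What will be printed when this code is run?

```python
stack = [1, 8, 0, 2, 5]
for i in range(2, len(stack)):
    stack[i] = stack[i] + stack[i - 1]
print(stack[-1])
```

i=2: stack[2] = 0+8 = 8 → [1, 8, 8, 2, 5]
i=3: stack[3] = 2+8 = 10 → [1, 8, 8, 10, 5]
i=4: stack[4] = 5+10 = 15 → [1, 8, 8, 10, 15]

15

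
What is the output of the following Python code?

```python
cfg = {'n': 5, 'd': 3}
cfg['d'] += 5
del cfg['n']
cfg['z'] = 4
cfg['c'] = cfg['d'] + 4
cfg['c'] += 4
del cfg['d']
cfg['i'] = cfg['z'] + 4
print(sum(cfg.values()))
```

cfg['d'] = 3+5 = 8 → {'n': 5, 'd': 8}
del 'n' → {'d': 8}
cfg['z'] = 4 → {'d': 8, 'z': 4}
cfg['c'] = cfg['d']+4 = 12 → {'d': 8, 'z': 4, 'c': 12}
cfg['c'] = 12+4 = 16 → {'d': 8, 'z': 4, 'c': 16}
del 'd' → {'z': 4, 'c': 16}
cfg['i'] = cfg['z']+4 = 8 → {'z': 4, 'c': 16, 'i': 8}
sum of values = 28

28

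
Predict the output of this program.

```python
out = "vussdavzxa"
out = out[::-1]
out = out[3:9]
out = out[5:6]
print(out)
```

reverse → 'axzvadssuv'
slice [3:9] → 'vadssu'
slice [5:6] → 'u'

u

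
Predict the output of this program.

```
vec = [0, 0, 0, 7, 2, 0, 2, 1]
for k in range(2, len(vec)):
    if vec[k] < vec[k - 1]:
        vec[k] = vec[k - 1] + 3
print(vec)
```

[0, 0, 0, 7, 10, 13, 16, 19]

k=2: 0>=0, unchanged → [0, 0, 0, 7, 2, 0, 2, 1]
k=3: 7>=0, unchanged → [0, 0, 0, 7, 2, 0, 2, 1]
k=4: 2<7, vec[4] = 7+3 = 10 → [0, 0, 0, 7, 10, 0, 2, 1]
k=5: 0<10, vec[5] = 10+3 = 13 → [0, 0, 0, 7, 10, 13, 2, 1]
k=6: 2<13, vec[6] = 13+3 = 16 → [0, 0, 0, 7, 10, 13, 16, 1]
k=7: 1<16, vec[7] = 16+3 = 19 → [0, 0, 0, 7, 10, 13, 16, 19]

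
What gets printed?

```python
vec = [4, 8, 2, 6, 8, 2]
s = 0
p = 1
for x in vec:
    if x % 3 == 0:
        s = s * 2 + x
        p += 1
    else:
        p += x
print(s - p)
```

-20

x=4: not %3==0; p=5
x=8: not %3==0; p=13
x=2: not %3==0; p=15
x=6: %3==0, s = 0*2+6 = 6; p=16
x=8: not %3==0; p=24
x=2: not %3==0; p=26
s-p = 6-26 = -20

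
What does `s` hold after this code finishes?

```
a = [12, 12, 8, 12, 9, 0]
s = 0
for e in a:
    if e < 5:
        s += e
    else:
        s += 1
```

5

e=12: not <5, s = 0+1 = 1
e=12: not <5, s = 1+1 = 2
e=8: not <5, s = 2+1 = 3
e=12: not <5, s = 3+1 = 4
e=9: not <5, s = 4+1 = 5
e=0: <5, s = 5+0 = 5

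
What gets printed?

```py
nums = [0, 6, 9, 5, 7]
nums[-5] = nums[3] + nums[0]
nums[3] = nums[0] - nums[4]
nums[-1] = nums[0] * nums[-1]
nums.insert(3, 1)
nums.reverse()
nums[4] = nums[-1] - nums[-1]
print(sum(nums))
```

48

nums[-5] = nums[3]+nums[0] = 5+0 = 5 → [5, 6, 9, 5, 7]
nums[3] = nums[0]-nums[4] = 5-7 = -2 → [5, 6, 9, -2, 7]
nums[-1] = nums[0]*nums[-1] = 5*7 = 35 → [5, 6, 9, -2, 35]
insert 1 at 3 → [5, 6, 9, 1, -2, 35]
reverse → [35, -2, 1, 9, 6, 5]
nums[4] = nums[-1]-nums[-1] = 5-5 = 0 → [35, -2, 1, 9, 0, 5]
sum = 48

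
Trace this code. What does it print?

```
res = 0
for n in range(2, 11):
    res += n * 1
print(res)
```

54

n=2: res = 0+2*1 = 2
n=3: res = 2+3*1 = 5
n=4: res = 5+4*1 = 9
n=5: res = 9+5*1 = 14
n=6: res = 14+6*1 = 20
n=7: res = 20+7*1 = 27
n=8: res = 27+8*1 = 35
n=9: res = 35+9*1 = 44
n=10: res = 44+10*1 = 54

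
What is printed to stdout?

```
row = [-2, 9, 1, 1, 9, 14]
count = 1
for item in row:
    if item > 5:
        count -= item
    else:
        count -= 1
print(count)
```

item=-2: not >5, count = 1-1 = 0
item=9: >5, count = 0-9 = -9
item=1: not >5, count = (-9)-1 = -10
item=1: not >5, count = (-10)-1 = -11
item=9: >5, count = (-11)-9 = -20
item=14: >5, count = (-20)-14 = -34

-34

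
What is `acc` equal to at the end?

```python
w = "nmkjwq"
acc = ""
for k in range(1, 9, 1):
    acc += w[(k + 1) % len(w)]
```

'kjwqnmkj'

k=1: add w[2]='k' → 'k'
k=2: add w[3]='j' → 'kj'
k=3: add w[4]='w' → 'kjw'
k=4: add w[5]='q' → 'kjwq'
k=5: add w[0]='n' → 'kjwqn'
k=6: add w[1]='m' → 'kjwqnm'
k=7: add w[2]='k' → 'kjwqnmk'
k=8: add w[3]='j' → 'kjwqnmkj'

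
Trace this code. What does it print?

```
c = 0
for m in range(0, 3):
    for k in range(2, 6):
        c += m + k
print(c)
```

m=0,k=2: c = 0+2 = 2
m=0,k=3: c = 2+3 = 5
m=0,k=4: c = 5+4 = 9
m=0,k=5: c = 9+5 = 14
m=1,k=2: c = 14+3 = 17
m=1,k=3: c = 17+4 = 21
m=1,k=4: c = 21+5 = 26
m=1,k=5: c = 26+6 = 32
m=2,k=2: c = 32+4 = 36
m=2,k=3: c = 36+5 = 41
m=2,k=4: c = 41+6 = 47
m=2,k=5: c = 47+7 = 54

54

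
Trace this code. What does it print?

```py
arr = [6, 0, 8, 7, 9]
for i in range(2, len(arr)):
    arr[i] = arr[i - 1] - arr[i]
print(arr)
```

i=2: arr[2] = 0-8 = -8 → [6, 0, -8, 7, 9]
i=3: arr[3] = (-8)-7 = -15 → [6, 0, -8, -15, 9]
i=4: arr[4] = (-15)-9 = -24 → [6, 0, -8, -15, -24]

[6, 0, -8, -15, -24]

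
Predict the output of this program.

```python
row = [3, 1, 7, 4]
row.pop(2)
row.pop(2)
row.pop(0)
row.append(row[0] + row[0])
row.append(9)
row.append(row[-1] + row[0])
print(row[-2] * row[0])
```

pop(2) removes 7 → [3, 1, 4]
pop(2) removes 4 → [3, 1]
pop(0) removes 3 → [1]
append row[0]+row[0] = 1+1 = 2 → [1, 2]
append 9 → [1, 2, 9]
append row[-1]+row[0] = 9+1 = 10 → [1, 2, 9, 10]
row[-2]*row[0] = 9*1 = 9

9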